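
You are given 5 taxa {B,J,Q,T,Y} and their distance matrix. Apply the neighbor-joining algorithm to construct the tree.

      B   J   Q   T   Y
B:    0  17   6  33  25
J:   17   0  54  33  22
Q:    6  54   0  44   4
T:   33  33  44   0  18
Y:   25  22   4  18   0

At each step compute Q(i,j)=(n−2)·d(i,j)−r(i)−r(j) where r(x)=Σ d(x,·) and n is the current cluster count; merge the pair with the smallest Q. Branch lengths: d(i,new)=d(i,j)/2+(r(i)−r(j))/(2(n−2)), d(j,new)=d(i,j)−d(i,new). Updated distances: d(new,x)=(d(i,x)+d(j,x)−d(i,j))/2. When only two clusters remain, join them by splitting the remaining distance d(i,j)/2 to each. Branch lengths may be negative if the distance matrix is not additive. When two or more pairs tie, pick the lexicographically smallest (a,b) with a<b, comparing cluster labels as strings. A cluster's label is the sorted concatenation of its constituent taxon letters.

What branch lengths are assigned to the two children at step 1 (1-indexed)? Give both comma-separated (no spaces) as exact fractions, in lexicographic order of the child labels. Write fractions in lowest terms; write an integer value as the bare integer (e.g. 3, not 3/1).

iteration 1: select B,Q (d=6, Q=-171); attach at lengths (-3/2, 15/2); label the merged cluster BQ
  updated: d(BQ,J)=65/2, d(BQ,T)=71/2, d(BQ,Y)=23/2
iteration 2: select BQ,Y (d=23/2, Q=-108); attach at lengths (51/4, -5/4); label the merged cluster BQY
  updated: d(BQY,J)=43/2, d(BQY,T)=21
iteration 3: select BQY,J (d=43/2, Q=-151/2); attach at lengths (19/4, 67/4); label the merged cluster BJQY
  updated: d(BJQY,T)=65/4
iteration 4: select BJQY,T (d=65/4); attach at lengths (65/8, 65/8); label the merged cluster BJQTY
final tree: ((((B:-3/2,Q:15/2):51/4,Y:-5/4):19/4,J:67/4):65/8,T:65/8)
total length: 221/4

-3/2,15/2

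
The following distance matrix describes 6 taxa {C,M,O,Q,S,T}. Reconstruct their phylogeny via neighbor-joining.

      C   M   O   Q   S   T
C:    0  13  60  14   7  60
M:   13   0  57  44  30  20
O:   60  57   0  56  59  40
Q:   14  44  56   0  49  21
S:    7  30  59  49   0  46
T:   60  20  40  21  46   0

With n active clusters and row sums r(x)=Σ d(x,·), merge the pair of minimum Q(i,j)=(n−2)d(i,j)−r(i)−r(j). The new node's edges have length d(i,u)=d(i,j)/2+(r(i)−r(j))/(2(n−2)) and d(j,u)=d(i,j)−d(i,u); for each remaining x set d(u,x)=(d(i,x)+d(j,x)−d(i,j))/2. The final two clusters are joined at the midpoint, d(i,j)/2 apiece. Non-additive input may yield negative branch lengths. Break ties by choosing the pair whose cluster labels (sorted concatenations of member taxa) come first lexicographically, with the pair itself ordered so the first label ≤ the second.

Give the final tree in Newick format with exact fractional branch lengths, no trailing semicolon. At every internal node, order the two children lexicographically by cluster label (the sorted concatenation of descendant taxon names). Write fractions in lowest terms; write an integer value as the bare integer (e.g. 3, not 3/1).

1. join C+S (d=7, Q=-317) ⇒ CS; edges |C|=-9/8, |S|=65/8
  updated: d(CS,M)=18, d(CS,O)=56, d(CS,Q)=28, d(CS,T)=99/2
2. join CS+M (d=18, Q=-473/2) ⇒ CMS; edges |CS|=133/12, |M|=83/12
  updated: d(CMS,O)=95/2, d(CMS,Q)=27, d(CMS,T)=103/4
3. join CMS+Q (d=27, Q=-601/4) ⇒ CMQS; edges |CMS|=201/16, |Q|=231/16
  updated: d(CMQS,O)=153/4, d(CMQS,T)=79/8
4. join CMQS+O (d=153/4, Q=-705/8) ⇒ CMOQS; edges |CMQS|=65/16, |O|=547/16
  updated: d(CMOQS,T)=93/16
5. join CMOQS+T (d=93/16) ⇒ CMOQST; edges |CMOQS|=93/32, |T|=93/32
final tree: (((((C:-9/8,S:65/8):133/12,M:83/12):201/16,Q:231/16):65/16,O:547/16):93/32,T:93/32)
total length: 1537/16

(((((C:-9/8,S:65/8):133/12,M:83/12):201/16,Q:231/16):65/16,O:547/16):93/32,T:93/32)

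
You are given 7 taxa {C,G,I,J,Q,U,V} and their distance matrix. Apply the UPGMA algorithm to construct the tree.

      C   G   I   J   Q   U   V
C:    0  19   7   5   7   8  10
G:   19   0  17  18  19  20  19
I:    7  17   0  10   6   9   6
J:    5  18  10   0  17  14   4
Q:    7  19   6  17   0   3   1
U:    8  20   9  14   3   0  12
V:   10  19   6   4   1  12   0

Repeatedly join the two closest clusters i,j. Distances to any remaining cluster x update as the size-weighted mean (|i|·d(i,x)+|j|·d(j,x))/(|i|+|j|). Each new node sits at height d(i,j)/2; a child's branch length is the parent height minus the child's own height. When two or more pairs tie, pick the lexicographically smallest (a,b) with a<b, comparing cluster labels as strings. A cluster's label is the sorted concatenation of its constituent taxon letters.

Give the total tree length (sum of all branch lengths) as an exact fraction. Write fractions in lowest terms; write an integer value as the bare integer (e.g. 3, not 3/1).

1607/48

iteration 1: select Q,V (d=1); attach at lengths (1/2, 1/2); label the merged cluster QV
  updated: d(C,QV)=17/2, d(G,QV)=19, d(I,QV)=6, d(J,QV)=21/2, d(QV,U)=15/2
iteration 2: select C,J (d=5); attach at lengths (5/2, 5/2); label the merged cluster CJ
  updated: d(CJ,G)=37/2, d(CJ,I)=17/2, d(CJ,QV)=19/2, d(CJ,U)=11
iteration 3: select I,QV (d=6); attach at lengths (3, 5/2); label the merged cluster IQV
  updated: d(CJ,IQV)=55/6, d(G,IQV)=55/3, d(IQV,U)=8
iteration 4: select IQV,U (d=8); attach at lengths (1, 4); label the merged cluster IQUV
  updated: d(CJ,IQUV)=77/8, d(G,IQUV)=75/4
iteration 5: select CJ,IQUV (d=77/8); attach at lengths (37/16, 13/16); label the merged cluster CIJQUV
  updated: d(CIJQUV,G)=56/3
iteration 6: select CIJQUV,G (d=56/3); attach at lengths (217/48, 28/3); label the merged cluster CGIJQUV
final tree: (((C:5/2,J:5/2):37/16,((I:3,(Q:1/2,V:1/2):5/2):1,U:4):13/16):217/48,G:28/3)
total length: 1607/48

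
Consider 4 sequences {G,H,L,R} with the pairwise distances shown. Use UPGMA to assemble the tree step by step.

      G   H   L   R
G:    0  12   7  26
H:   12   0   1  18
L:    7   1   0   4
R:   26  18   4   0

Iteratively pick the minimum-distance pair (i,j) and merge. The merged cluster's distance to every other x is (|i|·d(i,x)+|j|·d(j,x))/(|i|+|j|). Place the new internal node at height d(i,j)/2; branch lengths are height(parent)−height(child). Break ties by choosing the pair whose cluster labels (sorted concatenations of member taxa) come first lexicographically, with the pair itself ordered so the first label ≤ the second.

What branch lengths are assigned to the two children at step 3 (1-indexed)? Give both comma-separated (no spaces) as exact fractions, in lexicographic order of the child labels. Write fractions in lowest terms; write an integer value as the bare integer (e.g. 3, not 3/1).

13/4,8

1. join H+L (d=1) ⇒ HL; edges |H|=1/2, |L|=1/2
  updated: d(G,HL)=19/2, d(HL,R)=11
2. join G+HL (d=19/2) ⇒ GHL; edges |G|=19/4, |HL|=17/4
  updated: d(GHL,R)=16
3. join GHL+R (d=16) ⇒ GHLR; edges |GHL|=13/4, |R|=8
final tree: ((G:19/4,(H:1/2,L:1/2):17/4):13/4,R:8)
total length: 85/4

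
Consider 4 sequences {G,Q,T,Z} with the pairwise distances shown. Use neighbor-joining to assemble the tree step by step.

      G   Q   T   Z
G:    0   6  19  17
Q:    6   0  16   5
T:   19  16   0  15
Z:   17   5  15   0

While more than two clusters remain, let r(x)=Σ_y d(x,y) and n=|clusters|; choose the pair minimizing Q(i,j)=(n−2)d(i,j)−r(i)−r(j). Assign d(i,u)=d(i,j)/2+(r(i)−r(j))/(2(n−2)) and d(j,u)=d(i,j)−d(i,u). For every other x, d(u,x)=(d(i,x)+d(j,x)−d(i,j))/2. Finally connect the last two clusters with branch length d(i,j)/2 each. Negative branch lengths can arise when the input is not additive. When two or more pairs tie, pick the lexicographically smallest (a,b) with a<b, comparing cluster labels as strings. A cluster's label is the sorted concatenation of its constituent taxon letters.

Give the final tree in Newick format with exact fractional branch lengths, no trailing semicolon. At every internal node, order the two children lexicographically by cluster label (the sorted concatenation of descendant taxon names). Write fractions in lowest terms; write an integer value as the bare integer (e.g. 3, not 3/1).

(((G:27/4,Q:-3/4):15/4,T:43/4):17/8,Z:17/8)

iteration 1: select G,Q (d=6, Q=-57); attach at lengths (27/4, -3/4); label the merged cluster GQ
  updated: d(GQ,T)=29/2, d(GQ,Z)=8
iteration 2: select GQ,T (d=29/2, Q=-75/2); attach at lengths (15/4, 43/4); label the merged cluster GQT
  updated: d(GQT,Z)=17/4
iteration 3: select GQT,Z (d=17/4); attach at lengths (17/8, 17/8); label the merged cluster GQTZ
final tree: (((G:27/4,Q:-3/4):15/4,T:43/4):17/8,Z:17/8)
total length: 99/4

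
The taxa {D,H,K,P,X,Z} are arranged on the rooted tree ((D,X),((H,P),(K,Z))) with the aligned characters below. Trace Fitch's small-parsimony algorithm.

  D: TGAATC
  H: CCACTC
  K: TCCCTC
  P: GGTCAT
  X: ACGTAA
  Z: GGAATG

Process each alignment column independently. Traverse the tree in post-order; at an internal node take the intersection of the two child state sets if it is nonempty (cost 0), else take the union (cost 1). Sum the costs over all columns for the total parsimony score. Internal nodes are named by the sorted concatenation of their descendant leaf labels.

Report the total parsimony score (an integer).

18

site 0, node DX: D={T} ∪ X={A} → {A,T} (+1)
site 0, node HP: H={C} ∪ P={G} → {C,G} (+1)
site 0, node KZ: K={T} ∪ Z={G} → {G,T} (+1)
site 0, node HKPZ: HP={C,G} ∩ KZ={G,T} → {G} (+0)
site 0, node DHKPXZ: DX={A,T} ∪ HKPZ={G} → {A,G,T} (+1)
site 1, node DX: D={G} ∪ X={C} → {C,G} (+1)
site 1, node HP: H={C} ∪ P={G} → {C,G} (+1)
site 1, node KZ: K={C} ∪ Z={G} → {C,G} (+1)
site 1, node HKPZ: HP={C,G} ∩ KZ={C,G} → {C,G} (+0)
site 1, node DHKPXZ: DX={C,G} ∩ HKPZ={C,G} → {C,G} (+0)
site 2, node DX: D={A} ∪ X={G} → {A,G} (+1)
site 2, node HP: H={A} ∪ P={T} → {A,T} (+1)
site 2, node KZ: K={C} ∪ Z={A} → {A,C} (+1)
site 2, node HKPZ: HP={A,T} ∩ KZ={A,C} → {A} (+0)
site 2, node DHKPXZ: DX={A,G} ∩ HKPZ={A} → {A} (+0)
site 3, node DX: D={A} ∪ X={T} → {A,T} (+1)
site 3, node HP: H={C} ∩ P={C} → {C} (+0)
site 3, node KZ: K={C} ∪ Z={A} → {A,C} (+1)
site 3, node HKPZ: HP={C} ∩ KZ={A,C} → {C} (+0)
site 3, node DHKPXZ: DX={A,T} ∪ HKPZ={C} → {A,C,T} (+1)
site 4, node DX: D={T} ∪ X={A} → {A,T} (+1)
site 4, node HP: H={T} ∪ P={A} → {A,T} (+1)
site 4, node KZ: K={T} ∩ Z={T} → {T} (+0)
site 4, node HKPZ: HP={A,T} ∩ KZ={T} → {T} (+0)
site 4, node DHKPXZ: DX={A,T} ∩ HKPZ={T} → {T} (+0)
site 5, node DX: D={C} ∪ X={A} → {A,C} (+1)
site 5, node HP: H={C} ∪ P={T} → {C,T} (+1)
site 5, node KZ: K={C} ∪ Z={G} → {C,G} (+1)
site 5, node HKPZ: HP={C,T} ∩ KZ={C,G} → {C} (+0)
site 5, node DHKPXZ: DX={A,C} ∩ HKPZ={C} → {C} (+0)
per-site changes: [4, 3, 3, 3, 2, 3]; total = 18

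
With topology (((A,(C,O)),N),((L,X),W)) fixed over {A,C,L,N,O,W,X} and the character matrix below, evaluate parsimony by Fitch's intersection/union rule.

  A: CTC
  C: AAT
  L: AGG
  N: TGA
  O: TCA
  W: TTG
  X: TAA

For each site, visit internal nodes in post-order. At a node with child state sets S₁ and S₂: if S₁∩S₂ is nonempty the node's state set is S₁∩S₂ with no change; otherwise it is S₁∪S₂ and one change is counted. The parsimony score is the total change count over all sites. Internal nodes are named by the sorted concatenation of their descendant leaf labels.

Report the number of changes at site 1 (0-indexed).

CO@0: {A} ∪ {T} = {A,T} (union, +1)
ACO@0: {C} ∪ {A,T} = {A,C,T} (union, +1)
ACNO@0: {A,C,T} ∩ {T} = {T} (intersection, +0)
LX@0: {A} ∪ {T} = {A,T} (union, +1)
LWX@0: {A,T} ∩ {T} = {T} (intersection, +0)
ACLNOWX@0: {T} ∩ {T} = {T} (intersection, +0)
CO@1: {A} ∪ {C} = {A,C} (union, +1)
ACO@1: {T} ∪ {A,C} = {A,C,T} (union, +1)
ACNO@1: {A,C,T} ∪ {G} = {A,C,G,T} (union, +1)
LX@1: {G} ∪ {A} = {A,G} (union, +1)
LWX@1: {A,G} ∪ {T} = {A,G,T} (union, +1)
ACLNOWX@1: {A,C,G,T} ∩ {A,G,T} = {A,G,T} (intersection, +0)
CO@2: {T} ∪ {A} = {A,T} (union, +1)
ACO@2: {C} ∪ {A,T} = {A,C,T} (union, +1)
ACNO@2: {A,C,T} ∩ {A} = {A} (intersection, +0)
LX@2: {G} ∪ {A} = {A,G} (union, +1)
LWX@2: {A,G} ∩ {G} = {G} (intersection, +0)
ACLNOWX@2: {A} ∪ {G} = {A,G} (union, +1)
per-site changes: [3, 5, 4]; total = 12

5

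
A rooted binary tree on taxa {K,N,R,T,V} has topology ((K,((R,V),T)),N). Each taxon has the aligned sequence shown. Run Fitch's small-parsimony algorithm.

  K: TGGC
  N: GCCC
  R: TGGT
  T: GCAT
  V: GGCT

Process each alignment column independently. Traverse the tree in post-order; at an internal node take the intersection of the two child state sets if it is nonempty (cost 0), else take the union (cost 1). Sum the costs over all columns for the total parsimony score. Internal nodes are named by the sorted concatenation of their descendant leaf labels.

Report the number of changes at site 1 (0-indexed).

2

site 0, node RV: R={T} ∪ V={G} → {G,T} (+1)
site 0, node RTV: RV={G,T} ∩ T={G} → {G} (+0)
site 0, node KRTV: K={T} ∪ RTV={G} → {G,T} (+1)
site 0, node KNRTV: KRTV={G,T} ∩ N={G} → {G} (+0)
site 1, node RV: R={G} ∩ V={G} → {G} (+0)
site 1, node RTV: RV={G} ∪ T={C} → {C,G} (+1)
site 1, node KRTV: K={G} ∩ RTV={C,G} → {G} (+0)
site 1, node KNRTV: KRTV={G} ∪ N={C} → {C,G} (+1)
site 2, node RV: R={G} ∪ V={C} → {C,G} (+1)
site 2, node RTV: RV={C,G} ∪ T={A} → {A,C,G} (+1)
site 2, node KRTV: K={G} ∩ RTV={A,C,G} → {G} (+0)
site 2, node KNRTV: KRTV={G} ∪ N={C} → {C,G} (+1)
site 3, node RV: R={T} ∩ V={T} → {T} (+0)
site 3, node RTV: RV={T} ∩ T={T} → {T} (+0)
site 3, node KRTV: K={C} ∪ RTV={T} → {C,T} (+1)
site 3, node KNRTV: KRTV={C,T} ∩ N={C} → {C} (+0)
per-site changes: [2, 2, 3, 1]; total = 8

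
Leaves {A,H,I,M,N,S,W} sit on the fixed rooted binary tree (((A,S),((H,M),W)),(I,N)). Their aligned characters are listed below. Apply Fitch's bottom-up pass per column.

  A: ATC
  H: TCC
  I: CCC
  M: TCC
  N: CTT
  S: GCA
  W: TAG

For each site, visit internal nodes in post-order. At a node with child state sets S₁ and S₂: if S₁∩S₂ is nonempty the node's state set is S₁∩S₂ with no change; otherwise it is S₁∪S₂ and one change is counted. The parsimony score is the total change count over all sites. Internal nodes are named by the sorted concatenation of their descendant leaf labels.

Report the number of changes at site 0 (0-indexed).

site 0, node AS: A={A} ∪ S={G} → {A,G} (+1)
site 0, node HM: H={T} ∩ M={T} → {T} (+0)
site 0, node HMW: HM={T} ∩ W={T} → {T} (+0)
site 0, node AHMSW: AS={A,G} ∪ HMW={T} → {A,G,T} (+1)
site 0, node IN: I={C} ∩ N={C} → {C} (+0)
site 0, node AHIMNSW: AHMSW={A,G,T} ∪ IN={C} → {A,C,G,T} (+1)
site 1, node AS: A={T} ∪ S={C} → {C,T} (+1)
site 1, node HM: H={C} ∩ M={C} → {C} (+0)
site 1, node HMW: HM={C} ∪ W={A} → {A,C} (+1)
site 1, node AHMSW: AS={C,T} ∩ HMW={A,C} → {C} (+0)
site 1, node IN: I={C} ∪ N={T} → {C,T} (+1)
site 1, node AHIMNSW: AHMSW={C} ∩ IN={C,T} → {C} (+0)
site 2, node AS: A={C} ∪ S={A} → {A,C} (+1)
site 2, node HM: H={C} ∩ M={C} → {C} (+0)
site 2, node HMW: HM={C} ∪ W={G} → {C,G} (+1)
site 2, node AHMSW: AS={A,C} ∩ HMW={C,G} → {C} (+0)
site 2, node IN: I={C} ∪ N={T} → {C,T} (+1)
site 2, node AHIMNSW: AHMSW={C} ∩ IN={C,T} → {C} (+0)
per-site changes: [3, 3, 3]; total = 9

3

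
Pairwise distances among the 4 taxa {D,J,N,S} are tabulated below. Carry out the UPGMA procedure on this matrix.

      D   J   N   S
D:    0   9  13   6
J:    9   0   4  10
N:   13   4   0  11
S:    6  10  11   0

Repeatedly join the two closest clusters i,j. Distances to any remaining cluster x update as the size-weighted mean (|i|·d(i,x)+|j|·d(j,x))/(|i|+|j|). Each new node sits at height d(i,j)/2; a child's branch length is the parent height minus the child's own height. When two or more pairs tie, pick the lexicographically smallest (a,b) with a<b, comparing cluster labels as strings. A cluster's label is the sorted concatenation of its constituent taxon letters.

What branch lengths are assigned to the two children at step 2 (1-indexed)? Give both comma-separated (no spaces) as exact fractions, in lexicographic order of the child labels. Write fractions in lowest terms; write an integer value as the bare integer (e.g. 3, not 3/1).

3,3

step 1: merge (J,N) at d=4; branch lengths J→2, N→2; new cluster JN
  updated: d(D,JN)=11, d(JN,S)=21/2
step 2: merge (D,S) at d=6; branch lengths D→3, S→3; new cluster DS
  updated: d(DS,JN)=43/4
step 3: merge (DS,JN) at d=43/4; branch lengths DS→19/8, JN→27/8; new cluster DJNS
final tree: ((D:3,S:3):19/8,(J:2,N:2):27/8)
total length: 63/4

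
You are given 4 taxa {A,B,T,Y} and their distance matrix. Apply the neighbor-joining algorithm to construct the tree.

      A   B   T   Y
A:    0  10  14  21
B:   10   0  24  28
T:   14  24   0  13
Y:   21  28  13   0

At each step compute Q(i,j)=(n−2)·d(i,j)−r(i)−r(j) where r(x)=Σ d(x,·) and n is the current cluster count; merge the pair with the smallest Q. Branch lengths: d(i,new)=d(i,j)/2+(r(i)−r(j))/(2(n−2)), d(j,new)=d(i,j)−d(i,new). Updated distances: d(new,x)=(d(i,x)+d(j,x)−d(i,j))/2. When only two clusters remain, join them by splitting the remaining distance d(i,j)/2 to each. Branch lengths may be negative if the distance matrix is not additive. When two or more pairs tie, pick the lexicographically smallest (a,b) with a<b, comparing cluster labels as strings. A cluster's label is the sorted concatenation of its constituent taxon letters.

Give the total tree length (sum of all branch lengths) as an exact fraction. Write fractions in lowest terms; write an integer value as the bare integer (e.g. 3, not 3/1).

133/4

1. join A+B (d=10, Q=-87) ⇒ AB; edges |A|=3/4, |B|=37/4
  updated: d(AB,T)=14, d(AB,Y)=39/2
2. join AB+T (d=14, Q=-93/2) ⇒ ABT; edges |AB|=41/4, |T|=15/4
  updated: d(ABT,Y)=37/4
3. join ABT+Y (d=37/4) ⇒ ABTY; edges |ABT|=37/8, |Y|=37/8
final tree: (((A:3/4,B:37/4):41/4,T:15/4):37/8,Y:37/8)
total length: 133/4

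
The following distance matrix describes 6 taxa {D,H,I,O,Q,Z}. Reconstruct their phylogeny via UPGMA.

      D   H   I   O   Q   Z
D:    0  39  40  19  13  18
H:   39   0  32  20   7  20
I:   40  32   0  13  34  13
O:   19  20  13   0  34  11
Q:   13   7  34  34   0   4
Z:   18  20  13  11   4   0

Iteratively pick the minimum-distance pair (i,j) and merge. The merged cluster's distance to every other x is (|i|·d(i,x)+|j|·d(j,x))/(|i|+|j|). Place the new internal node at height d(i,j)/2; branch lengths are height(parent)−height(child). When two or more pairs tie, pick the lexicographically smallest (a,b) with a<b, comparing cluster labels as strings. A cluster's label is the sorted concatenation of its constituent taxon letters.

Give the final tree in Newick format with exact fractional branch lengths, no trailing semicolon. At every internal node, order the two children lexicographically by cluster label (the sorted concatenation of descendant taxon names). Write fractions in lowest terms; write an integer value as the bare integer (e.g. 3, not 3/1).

((D:35/3,(H:27/4,(Q:2,Z:2):19/4):59/12):49/48,(I:13/2,O:13/2):99/16)

step 1: merge (Q,Z) at d=4; branch lengths Q→2, Z→2; new cluster QZ
  updated: d(D,QZ)=31/2, d(H,QZ)=27/2, d(I,QZ)=47/2, d(O,QZ)=45/2
step 2: merge (I,O) at d=13; branch lengths I→13/2, O→13/2; new cluster IO
  updated: d(D,IO)=59/2, d(H,IO)=26, d(IO,QZ)=23
step 3: merge (H,QZ) at d=27/2; branch lengths H→27/4, QZ→19/4; new cluster HQZ
  updated: d(D,HQZ)=70/3, d(HQZ,IO)=24
step 4: merge (D,HQZ) at d=70/3; branch lengths D→35/3, HQZ→59/12; new cluster DHQZ
  updated: d(DHQZ,IO)=203/8
step 5: merge (DHQZ,IO) at d=203/8; branch lengths DHQZ→49/48, IO→99/16; new cluster DHIOQZ
final tree: ((D:35/3,(H:27/4,(Q:2,Z:2):19/4):59/12):49/48,(I:13/2,O:13/2):99/16)
total length: 1255/24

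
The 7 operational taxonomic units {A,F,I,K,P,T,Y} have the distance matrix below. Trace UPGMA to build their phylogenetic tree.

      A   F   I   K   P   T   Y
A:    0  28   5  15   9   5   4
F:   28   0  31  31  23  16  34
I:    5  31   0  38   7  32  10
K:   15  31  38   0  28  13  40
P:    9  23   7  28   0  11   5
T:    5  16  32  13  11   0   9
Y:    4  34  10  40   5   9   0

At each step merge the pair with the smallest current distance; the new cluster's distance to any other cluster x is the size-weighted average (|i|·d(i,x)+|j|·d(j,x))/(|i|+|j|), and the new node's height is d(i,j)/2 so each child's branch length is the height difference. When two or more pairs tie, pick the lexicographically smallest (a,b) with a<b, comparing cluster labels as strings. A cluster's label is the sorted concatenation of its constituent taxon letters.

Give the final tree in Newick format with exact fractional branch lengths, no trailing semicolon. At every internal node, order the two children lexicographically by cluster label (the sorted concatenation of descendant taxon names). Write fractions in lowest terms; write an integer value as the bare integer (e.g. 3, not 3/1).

iteration 1: select A,Y (d=4); attach at lengths (2, 2); label the merged cluster AY
  updated: d(AY,F)=31, d(AY,I)=15/2, d(AY,K)=55/2, d(AY,P)=7, d(AY,T)=7
iteration 2: select AY,P (d=7); attach at lengths (3/2, 7/2); label the merged cluster APY
  updated: d(APY,F)=85/3, d(APY,I)=22/3, d(APY,K)=83/3, d(APY,T)=25/3
iteration 3: select APY,I (d=22/3); attach at lengths (1/6, 11/3); label the merged cluster AIPY
  updated: d(AIPY,F)=29, d(AIPY,K)=121/4, d(AIPY,T)=57/4
iteration 4: select K,T (d=13); attach at lengths (13/2, 13/2); label the merged cluster KT
  updated: d(AIPY,KT)=89/4, d(F,KT)=47/2
iteration 5: select AIPY,KT (d=89/4); attach at lengths (179/24, 37/8); label the merged cluster AIKPTY
  updated: d(AIKPTY,F)=163/6
iteration 6: select AIKPTY,F (d=163/6); attach at lengths (59/24, 163/12); label the merged cluster AFIKPTY
final tree: (((((A:2,Y:2):3/2,P:7/2):1/6,I:11/3):179/24,(K:13/2,T:13/2):37/8):59/24,F:163/12)
total length: 1295/24

(((((A:2,Y:2):3/2,P:7/2):1/6,I:11/3):179/24,(K:13/2,T:13/2):37/8):59/24,F:163/12)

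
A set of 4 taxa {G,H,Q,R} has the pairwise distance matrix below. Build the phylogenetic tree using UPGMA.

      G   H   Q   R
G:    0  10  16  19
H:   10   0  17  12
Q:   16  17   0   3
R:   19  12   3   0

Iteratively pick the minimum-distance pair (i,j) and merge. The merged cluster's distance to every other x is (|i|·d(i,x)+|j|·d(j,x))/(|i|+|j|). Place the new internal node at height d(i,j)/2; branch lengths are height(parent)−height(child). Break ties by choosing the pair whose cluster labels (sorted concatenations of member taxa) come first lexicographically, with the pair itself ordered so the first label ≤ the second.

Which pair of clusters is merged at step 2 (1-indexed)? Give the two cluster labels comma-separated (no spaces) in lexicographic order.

G,H

1. join Q+R (d=3) ⇒ QR; edges |Q|=3/2, |R|=3/2
  updated: d(G,QR)=35/2, d(H,QR)=29/2
2. join G+H (d=10) ⇒ GH; edges |G|=5, |H|=5
  updated: d(GH,QR)=16
3. join GH+QR (d=16) ⇒ GHQR; edges |GH|=3, |QR|=13/2
final tree: ((G:5,H:5):3,(Q:3/2,R:3/2):13/2)
total length: 45/2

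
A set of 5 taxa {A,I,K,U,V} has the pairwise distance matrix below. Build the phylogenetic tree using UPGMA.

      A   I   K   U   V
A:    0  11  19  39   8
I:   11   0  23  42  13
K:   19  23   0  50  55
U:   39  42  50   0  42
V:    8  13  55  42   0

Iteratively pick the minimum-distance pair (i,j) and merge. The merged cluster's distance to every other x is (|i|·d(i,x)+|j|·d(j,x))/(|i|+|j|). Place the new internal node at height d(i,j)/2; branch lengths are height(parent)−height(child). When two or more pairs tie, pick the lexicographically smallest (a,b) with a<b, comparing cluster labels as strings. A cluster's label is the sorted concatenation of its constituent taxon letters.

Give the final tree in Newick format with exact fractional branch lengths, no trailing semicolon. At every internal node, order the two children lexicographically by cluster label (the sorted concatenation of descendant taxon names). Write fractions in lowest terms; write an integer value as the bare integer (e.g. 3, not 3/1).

((((A:4,V:4):2,I:6):61/6,K:97/6):131/24,U:173/8)

1. join A+V (d=8) ⇒ AV; edges |A|=4, |V|=4
  updated: d(AV,I)=12, d(AV,K)=37, d(AV,U)=81/2
2. join AV+I (d=12) ⇒ AIV; edges |AV|=2, |I|=6
  updated: d(AIV,K)=97/3, d(AIV,U)=41
3. join AIV+K (d=97/3) ⇒ AIKV; edges |AIV|=61/6, |K|=97/6
  updated: d(AIKV,U)=173/4
4. join AIKV+U (d=173/4) ⇒ AIKUV; edges |AIKV|=131/24, |U|=173/8
final tree: ((((A:4,V:4):2,I:6):61/6,K:97/6):131/24,U:173/8)
total length: 833/12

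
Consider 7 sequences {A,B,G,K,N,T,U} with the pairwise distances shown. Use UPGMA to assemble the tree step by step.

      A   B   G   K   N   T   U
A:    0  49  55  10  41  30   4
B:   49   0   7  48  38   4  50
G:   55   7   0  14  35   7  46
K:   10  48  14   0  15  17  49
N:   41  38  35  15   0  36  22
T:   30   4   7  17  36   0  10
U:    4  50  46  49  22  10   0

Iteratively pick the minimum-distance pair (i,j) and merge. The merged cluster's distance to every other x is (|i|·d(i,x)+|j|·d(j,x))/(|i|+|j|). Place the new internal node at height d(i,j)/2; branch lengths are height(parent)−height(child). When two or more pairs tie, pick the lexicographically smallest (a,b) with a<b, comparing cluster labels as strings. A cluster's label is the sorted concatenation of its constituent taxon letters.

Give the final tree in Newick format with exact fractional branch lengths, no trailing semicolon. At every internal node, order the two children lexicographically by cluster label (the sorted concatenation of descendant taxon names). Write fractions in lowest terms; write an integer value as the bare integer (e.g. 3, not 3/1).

(((A:2,U:2):53/4,(K:15/2,N:15/2):31/4):31/12,((B:2,T:2):3/2,G:7/2):43/3)

1. join A+U (d=4) ⇒ AU; edges |A|=2, |U|=2
  updated: d(AU,B)=99/2, d(AU,G)=101/2, d(AU,K)=59/2, d(AU,N)=63/2, d(AU,T)=20
2. join B+T (d=4) ⇒ BT; edges |B|=2, |T|=2
  updated: d(AU,BT)=139/4, d(BT,G)=7, d(BT,K)=65/2, d(BT,N)=37
3. join BT+G (d=7) ⇒ BGT; edges |BT|=3/2, |G|=7/2
  updated: d(AU,BGT)=40, d(BGT,K)=79/3, d(BGT,N)=109/3
4. join K+N (d=15) ⇒ KN; edges |K|=15/2, |N|=15/2
  updated: d(AU,KN)=61/2, d(BGT,KN)=94/3
5. join AU+KN (d=61/2) ⇒ AKNU; edges |AU|=53/4, |KN|=31/4
  updated: d(AKNU,BGT)=107/3
6. join AKNU+BGT (d=107/3) ⇒ ABGKNTU; edges |AKNU|=31/12, |BGT|=43/3
final tree: (((A:2,U:2):53/4,(K:15/2,N:15/2):31/4):31/12,((B:2,T:2):3/2,G:7/2):43/3)
total length: 791/12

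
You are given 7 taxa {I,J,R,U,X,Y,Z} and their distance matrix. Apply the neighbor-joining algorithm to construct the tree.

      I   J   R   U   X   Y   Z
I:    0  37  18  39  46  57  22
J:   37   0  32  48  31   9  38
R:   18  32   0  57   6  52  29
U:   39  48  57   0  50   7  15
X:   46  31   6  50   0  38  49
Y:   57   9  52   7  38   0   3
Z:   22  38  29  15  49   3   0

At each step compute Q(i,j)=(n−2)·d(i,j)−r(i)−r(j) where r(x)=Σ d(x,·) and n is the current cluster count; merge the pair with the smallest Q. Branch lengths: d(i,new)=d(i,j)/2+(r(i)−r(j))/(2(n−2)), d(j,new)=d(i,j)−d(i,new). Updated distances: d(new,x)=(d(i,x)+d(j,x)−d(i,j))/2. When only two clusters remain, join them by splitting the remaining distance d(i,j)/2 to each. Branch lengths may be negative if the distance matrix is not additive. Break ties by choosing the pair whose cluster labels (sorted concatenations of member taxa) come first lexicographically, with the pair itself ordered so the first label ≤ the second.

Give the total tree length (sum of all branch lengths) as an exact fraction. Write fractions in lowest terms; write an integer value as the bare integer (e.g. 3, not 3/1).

2577/32

step 1: merge (R,X) at d=6, Q=-384; branch lengths R→2/5, X→28/5; new cluster RX
  updated: d(I,RX)=29, d(J,RX)=57/2, d(RX,U)=101/2, d(RX,Y)=42, d(RX,Z)=36
step 2: merge (I,RX) at d=29, Q=-254; branch lengths I→57/4, RX→59/4; new cluster IRX
  updated: d(IRX,J)=73/4, d(IRX,U)=121/4, d(IRX,Y)=35, d(IRX,Z)=29/2
step 3: merge (IRX,J) at d=73/4, Q=-313/2; branch lengths IRX→79/12, J→35/3; new cluster IJRX
  updated: d(IJRX,U)=30, d(IJRX,Y)=103/8, d(IJRX,Z)=137/8
step 4: merge (IJRX,Z) at d=137/8, Q=-487/8; branch lengths IJRX→473/32, Z→75/32; new cluster IJRXZ
  updated: d(IJRXZ,U)=223/16, d(IJRXZ,Y)=-5/8
step 5: merge (IJRXZ,U) at d=223/16, Q=-325/16; branch lengths IJRXZ→101/32, U→345/32; new cluster IJRUXZ
  updated: d(IJRUXZ,Y)=-121/32
step 6: merge (IJRUXZ,Y) at d=-121/32; branch lengths IJRUXZ→-121/64, Y→-121/64; new cluster IJRUXYZ
final tree: (((((I:57/4,(R:2/5,X:28/5):59/4):79/12,J:35/3):473/32,Z:75/32):101/32,U:345/32):-121/64,Y:-121/64)
total length: 2577/32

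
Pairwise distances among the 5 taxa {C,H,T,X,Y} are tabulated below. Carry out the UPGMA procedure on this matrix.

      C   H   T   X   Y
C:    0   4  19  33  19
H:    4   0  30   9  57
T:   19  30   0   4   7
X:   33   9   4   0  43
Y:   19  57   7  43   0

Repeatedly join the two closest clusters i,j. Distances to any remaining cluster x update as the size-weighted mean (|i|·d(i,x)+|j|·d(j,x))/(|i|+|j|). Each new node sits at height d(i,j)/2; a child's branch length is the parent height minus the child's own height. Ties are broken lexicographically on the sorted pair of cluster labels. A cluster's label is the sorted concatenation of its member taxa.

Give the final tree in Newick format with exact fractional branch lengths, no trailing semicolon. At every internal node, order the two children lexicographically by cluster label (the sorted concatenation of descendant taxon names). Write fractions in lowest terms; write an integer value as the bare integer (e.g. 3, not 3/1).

(((C:2,H:2):75/8,(T:2,X:2):75/8):35/8,Y:63/4)

step 1: merge (C,H) at d=4; branch lengths C→2, H→2; new cluster CH
  updated: d(CH,T)=49/2, d(CH,X)=21, d(CH,Y)=38
step 2: merge (T,X) at d=4; branch lengths T→2, X→2; new cluster TX
  updated: d(CH,TX)=91/4, d(TX,Y)=25
step 3: merge (CH,TX) at d=91/4; branch lengths CH→75/8, TX→75/8; new cluster CHTX
  updated: d(CHTX,Y)=63/2
step 4: merge (CHTX,Y) at d=63/2; branch lengths CHTX→35/8, Y→63/4; new cluster CHTXY
final tree: (((C:2,H:2):75/8,(T:2,X:2):75/8):35/8,Y:63/4)
total length: 375/8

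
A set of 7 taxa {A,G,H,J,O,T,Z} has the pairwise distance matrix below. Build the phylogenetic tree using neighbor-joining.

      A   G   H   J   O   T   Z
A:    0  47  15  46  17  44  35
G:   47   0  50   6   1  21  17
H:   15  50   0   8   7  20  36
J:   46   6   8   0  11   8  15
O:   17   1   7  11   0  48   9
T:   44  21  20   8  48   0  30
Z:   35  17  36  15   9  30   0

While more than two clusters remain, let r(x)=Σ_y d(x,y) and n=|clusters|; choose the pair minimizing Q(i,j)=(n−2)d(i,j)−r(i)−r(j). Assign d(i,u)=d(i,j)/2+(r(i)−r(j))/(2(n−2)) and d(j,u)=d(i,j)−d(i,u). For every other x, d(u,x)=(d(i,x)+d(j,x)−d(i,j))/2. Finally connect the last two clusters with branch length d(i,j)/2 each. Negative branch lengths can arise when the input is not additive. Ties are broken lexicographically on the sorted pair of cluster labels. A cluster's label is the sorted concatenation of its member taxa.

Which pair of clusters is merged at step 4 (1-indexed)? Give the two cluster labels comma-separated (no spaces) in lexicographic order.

1. join A+H (d=15, Q=-265) ⇒ AH; edges |A|=143/10, |H|=7/10
  updated: d(AH,G)=41, d(AH,J)=39/2, d(AH,O)=9/2, d(AH,T)=49/2, d(AH,Z)=28
2. join AH+O (d=9/2, Q=-173) ⇒ AHO; edges |AH|=31/4, |O|=-13/4
  updated: d(AHO,G)=75/4, d(AHO,J)=13, d(AHO,T)=34, d(AHO,Z)=65/4
3. join AHO+Z (d=65/4, Q=-223/2) ⇒ AHOZ; edges |AHO|=35/4, |Z|=15/2
  updated: d(AHOZ,G)=39/4, d(AHOZ,J)=47/8, d(AHOZ,T)=191/8
4. join AHOZ+G (d=39/4, Q=-227/4) ⇒ AGHOZ; edges |AHOZ|=89/16, |G|=67/16
  updated: d(AGHOZ,J)=17/16, d(AGHOZ,T)=281/16
5. join AGHOZ+J (d=17/16, Q=-213/8) ⇒ AGHJOZ; edges |AGHOZ|=85/16, |J|=-17/4
  updated: d(AGHJOZ,T)=49/4
6. join AGHJOZ+T (d=49/4) ⇒ AGHJOTZ; edges |AGHJOZ|=49/8, |T|=49/8
final tree: ((((((A:143/10,H:7/10):31/4,O:-13/4):35/4,Z:15/2):89/16,G:67/16):85/16,J:-17/4):49/8,T:49/8)
total length: 941/16

AHOZ,G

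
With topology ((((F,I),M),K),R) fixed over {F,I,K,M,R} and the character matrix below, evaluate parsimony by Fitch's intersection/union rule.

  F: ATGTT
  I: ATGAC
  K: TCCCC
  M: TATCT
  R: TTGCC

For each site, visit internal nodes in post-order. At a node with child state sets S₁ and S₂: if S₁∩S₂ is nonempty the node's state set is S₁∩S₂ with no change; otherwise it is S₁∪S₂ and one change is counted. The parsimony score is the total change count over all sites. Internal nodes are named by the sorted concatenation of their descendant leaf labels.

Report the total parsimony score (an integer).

site 0, node FI: F={A} ∩ I={A} → {A} (+0)
site 0, node FIM: FI={A} ∪ M={T} → {A,T} (+1)
site 0, node FIKM: FIM={A,T} ∩ K={T} → {T} (+0)
site 0, node FIKMR: FIKM={T} ∩ R={T} → {T} (+0)
site 1, node FI: F={T} ∩ I={T} → {T} (+0)
site 1, node FIM: FI={T} ∪ M={A} → {A,T} (+1)
site 1, node FIKM: FIM={A,T} ∪ K={C} → {A,C,T} (+1)
site 1, node FIKMR: FIKM={A,C,T} ∩ R={T} → {T} (+0)
site 2, node FI: F={G} ∩ I={G} → {G} (+0)
site 2, node FIM: FI={G} ∪ M={T} → {G,T} (+1)
site 2, node FIKM: FIM={G,T} ∪ K={C} → {C,G,T} (+1)
site 2, node FIKMR: FIKM={C,G,T} ∩ R={G} → {G} (+0)
site 3, node FI: F={T} ∪ I={A} → {A,T} (+1)
site 3, node FIM: FI={A,T} ∪ M={C} → {A,C,T} (+1)
site 3, node FIKM: FIM={A,C,T} ∩ K={C} → {C} (+0)
site 3, node FIKMR: FIKM={C} ∩ R={C} → {C} (+0)
site 4, node FI: F={T} ∪ I={C} → {C,T} (+1)
site 4, node FIM: FI={C,T} ∩ M={T} → {T} (+0)
site 4, node FIKM: FIM={T} ∪ K={C} → {C,T} (+1)
site 4, node FIKMR: FIKM={C,T} ∩ R={C} → {C} (+0)
per-site changes: [1, 2, 2, 2, 2]; total = 9

9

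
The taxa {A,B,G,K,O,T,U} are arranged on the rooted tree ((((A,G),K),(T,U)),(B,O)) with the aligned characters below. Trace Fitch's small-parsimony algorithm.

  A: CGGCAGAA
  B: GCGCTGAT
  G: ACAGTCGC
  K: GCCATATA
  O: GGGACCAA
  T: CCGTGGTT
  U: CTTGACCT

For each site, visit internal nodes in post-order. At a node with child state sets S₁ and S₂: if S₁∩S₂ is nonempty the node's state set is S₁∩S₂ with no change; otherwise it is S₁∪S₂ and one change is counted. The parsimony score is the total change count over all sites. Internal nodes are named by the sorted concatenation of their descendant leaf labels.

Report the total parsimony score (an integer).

29

AG@0: {C} ∪ {A} = {A,C} (union, +1)
AGK@0: {A,C} ∪ {G} = {A,C,G} (union, +1)
TU@0: {C} ∩ {C} = {C} (intersection, +0)
AGKTU@0: {A,C,G} ∩ {C} = {C} (intersection, +0)
BO@0: {G} ∩ {G} = {G} (intersection, +0)
ABGKOTU@0: {C} ∪ {G} = {C,G} (union, +1)
AG@1: {G} ∪ {C} = {C,G} (union, +1)
AGK@1: {C,G} ∩ {C} = {C} (intersection, +0)
TU@1: {C} ∪ {T} = {C,T} (union, +1)
AGKTU@1: {C} ∩ {C,T} = {C} (intersection, +0)
BO@1: {C} ∪ {G} = {C,G} (union, +1)
ABGKOTU@1: {C} ∩ {C,G} = {C} (intersection, +0)
AG@2: {G} ∪ {A} = {A,G} (union, +1)
AGK@2: {A,G} ∪ {C} = {A,C,G} (union, +1)
TU@2: {G} ∪ {T} = {G,T} (union, +1)
AGKTU@2: {A,C,G} ∩ {G,T} = {G} (intersection, +0)
BO@2: {G} ∩ {G} = {G} (intersection, +0)
ABGKOTU@2: {G} ∩ {G} = {G} (intersection, +0)
AG@3: {C} ∪ {G} = {C,G} (union, +1)
AGK@3: {C,G} ∪ {A} = {A,C,G} (union, +1)
TU@3: {T} ∪ {G} = {G,T} (union, +1)
AGKTU@3: {A,C,G} ∩ {G,T} = {G} (intersection, +0)
BO@3: {C} ∪ {A} = {A,C} (union, +1)
ABGKOTU@3: {G} ∪ {A,C} = {A,C,G} (union, +1)
AG@4: {A} ∪ {T} = {A,T} (union, +1)
AGK@4: {A,T} ∩ {T} = {T} (intersection, +0)
TU@4: {G} ∪ {A} = {A,G} (union, +1)
AGKTU@4: {T} ∪ {A,G} = {A,G,T} (union, +1)
BO@4: {T} ∪ {C} = {C,T} (union, +1)
ABGKOTU@4: {A,G,T} ∩ {C,T} = {T} (intersection, +0)
AG@5: {G} ∪ {C} = {C,G} (union, +1)
AGK@5: {C,G} ∪ {A} = {A,C,G} (union, +1)
TU@5: {G} ∪ {C} = {C,G} (union, +1)
AGKTU@5: {A,C,G} ∩ {C,G} = {C,G} (intersection, +0)
BO@5: {G} ∪ {C} = {C,G} (union, +1)
ABGKOTU@5: {C,G} ∩ {C,G} = {C,G} (intersection, +0)
AG@6: {A} ∪ {G} = {A,G} (union, +1)
AGK@6: {A,G} ∪ {T} = {A,G,T} (union, +1)
TU@6: {T} ∪ {C} = {C,T} (union, +1)
AGKTU@6: {A,G,T} ∩ {C,T} = {T} (intersection, +0)
BO@6: {A} ∩ {A} = {A} (intersection, +0)
ABGKOTU@6: {T} ∪ {A} = {A,T} (union, +1)
AG@7: {A} ∪ {C} = {A,C} (union, +1)
AGK@7: {A,C} ∩ {A} = {A} (intersection, +0)
TU@7: {T} ∩ {T} = {T} (intersection, +0)
AGKTU@7: {A} ∪ {T} = {A,T} (union, +1)
BO@7: {T} ∪ {A} = {A,T} (union, +1)
ABGKOTU@7: {A,T} ∩ {A,T} = {A,T} (intersection, +0)
per-site changes: [3, 3, 3, 5, 4, 4, 4, 3]; total = 29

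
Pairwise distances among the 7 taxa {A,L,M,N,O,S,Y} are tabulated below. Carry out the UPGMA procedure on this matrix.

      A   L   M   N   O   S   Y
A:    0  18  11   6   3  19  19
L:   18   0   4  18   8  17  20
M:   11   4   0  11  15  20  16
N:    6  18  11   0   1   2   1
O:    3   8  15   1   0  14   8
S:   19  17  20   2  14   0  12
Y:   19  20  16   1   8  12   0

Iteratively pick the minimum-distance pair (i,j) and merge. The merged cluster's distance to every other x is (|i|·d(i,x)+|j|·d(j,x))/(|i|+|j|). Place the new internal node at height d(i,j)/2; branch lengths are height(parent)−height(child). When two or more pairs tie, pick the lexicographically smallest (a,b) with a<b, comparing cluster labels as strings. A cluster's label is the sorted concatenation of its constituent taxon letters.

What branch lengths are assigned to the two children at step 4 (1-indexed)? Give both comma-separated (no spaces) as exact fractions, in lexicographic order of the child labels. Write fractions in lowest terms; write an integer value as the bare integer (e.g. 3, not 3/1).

step 1: merge (N,O) at d=1; branch lengths N→1/2, O→1/2; new cluster NO
  updated: d(A,NO)=9/2, d(L,NO)=13, d(M,NO)=13, d(NO,S)=8, d(NO,Y)=9/2
step 2: merge (L,M) at d=4; branch lengths L→2, M→2; new cluster LM
  updated: d(A,LM)=29/2, d(LM,NO)=13, d(LM,S)=37/2, d(LM,Y)=18
step 3: merge (A,NO) at d=9/2; branch lengths A→9/4, NO→7/4; new cluster ANO
  updated: d(ANO,LM)=27/2, d(ANO,S)=35/3, d(ANO,Y)=28/3
step 4: merge (ANO,Y) at d=28/3; branch lengths ANO→29/12, Y→14/3; new cluster ANOY
  updated: d(ANOY,LM)=117/8, d(ANOY,S)=47/4
step 5: merge (ANOY,S) at d=47/4; branch lengths ANOY→29/24, S→47/8; new cluster ANOSY
  updated: d(ANOSY,LM)=77/5
step 6: merge (ANOSY,LM) at d=77/5; branch lengths ANOSY→73/40, LM→57/10; new cluster ALMNOSY
final tree: ((((A:9/4,(N:1/2,O:1/2):7/4):29/12,Y:14/3):29/24,S:47/8):73/40,(L:2,M:2):57/10)
total length: 3683/120

29/12,14/3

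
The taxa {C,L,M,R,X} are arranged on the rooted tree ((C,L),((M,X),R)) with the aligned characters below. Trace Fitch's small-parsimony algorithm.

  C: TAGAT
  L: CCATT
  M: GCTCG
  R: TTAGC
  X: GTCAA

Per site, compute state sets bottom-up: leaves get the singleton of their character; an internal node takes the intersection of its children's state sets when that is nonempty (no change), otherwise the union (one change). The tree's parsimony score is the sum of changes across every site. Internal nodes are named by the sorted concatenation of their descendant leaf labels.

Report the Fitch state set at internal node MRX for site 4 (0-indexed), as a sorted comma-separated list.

A,C,G

[col 0] CL: children C:{T}, L:{C} ∪→ {C,T}; cost 1
[col 0] MX: children M:{G}, X:{G} ∩→ {G}; cost 0
[col 0] MRX: children MX:{G}, R:{T} ∪→ {G,T}; cost 1
[col 0] CLMRX: children CL:{C,T}, MRX:{G,T} ∩→ {T}; cost 0
[col 1] CL: children C:{A}, L:{C} ∪→ {A,C}; cost 1
[col 1] MX: children M:{C}, X:{T} ∪→ {C,T}; cost 1
[col 1] MRX: children MX:{C,T}, R:{T} ∩→ {T}; cost 0
[col 1] CLMRX: children CL:{A,C}, MRX:{T} ∪→ {A,C,T}; cost 1
[col 2] CL: children C:{G}, L:{A} ∪→ {A,G}; cost 1
[col 2] MX: children M:{T}, X:{C} ∪→ {C,T}; cost 1
[col 2] MRX: children MX:{C,T}, R:{A} ∪→ {A,C,T}; cost 1
[col 2] CLMRX: children CL:{A,G}, MRX:{A,C,T} ∩→ {A}; cost 0
[col 3] CL: children C:{A}, L:{T} ∪→ {A,T}; cost 1
[col 3] MX: children M:{C}, X:{A} ∪→ {A,C}; cost 1
[col 3] MRX: children MX:{A,C}, R:{G} ∪→ {A,C,G}; cost 1
[col 3] CLMRX: children CL:{A,T}, MRX:{A,C,G} ∩→ {A}; cost 0
[col 4] CL: children C:{T}, L:{T} ∩→ {T}; cost 0
[col 4] MX: children M:{G}, X:{A} ∪→ {A,G}; cost 1
[col 4] MRX: children MX:{A,G}, R:{C} ∪→ {A,C,G}; cost 1
[col 4] CLMRX: children CL:{T}, MRX:{A,C,G} ∪→ {A,C,G,T}; cost 1
per-site changes: [2, 3, 3, 3, 3]; total = 14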